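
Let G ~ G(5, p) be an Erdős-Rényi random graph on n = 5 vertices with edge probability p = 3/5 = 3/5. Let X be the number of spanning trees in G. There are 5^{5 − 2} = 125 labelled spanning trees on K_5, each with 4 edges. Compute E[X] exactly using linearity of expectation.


K_5 has 5^{5 − 2} = 125 labelled spanning trees.
For each such spanning tree H, let X_H = 1 if all 4 edges of H are present in G. Then P[X_H = 1] = p^{4} = (3/5)^{4} = 81/625.
Summing the indicators: E[X] = Σ_H E[X_H] = 125 · p^{4} = 125 · 81/625 = 81/5.
Numerically: E[X] ≈ 16.2.

E[X] = 125 · (3/5)^{4} = 81/5 ≈ 16.2.


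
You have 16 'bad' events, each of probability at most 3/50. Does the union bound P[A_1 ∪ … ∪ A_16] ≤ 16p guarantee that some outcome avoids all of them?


Union bound: P[∪_{i=1}^{16} A_i] ≤ Σ_i P[A_i] ≤ 16·p = 16·(3/50) = 24/25.
Numerically: 24/25 ≈ 0.9600.
Is 24/25 < 1? YES.
Since P[∪ A_i] ≤ 24/25 < 1, the complement has P[∩ A_i^c] ≥ 1 − 24/25 = 1/25 > 0, so some outcome avoids every A_i.

16·p = 24/25 ≈ 0.9600; existence CERTIFIED by the union bound.


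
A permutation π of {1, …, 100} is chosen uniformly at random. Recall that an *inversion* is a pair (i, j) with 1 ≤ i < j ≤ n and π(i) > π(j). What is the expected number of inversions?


Write X = Σ X_I over the C(100, 2) = 4950 pairs i < j, with X_I the indicator of one inversion.
There are 4950 indicators.
For each fixed pair i < j, the values π(i) and π(j) are two distinct elements of {1, …, 100} in uniformly random order; by symmetry P[π(i) > π(j)] = 1/2.
By linearity: E[X] = 4950 · (1/2) = C(100, 2) · (1/2) = 4950/2 = 2475 ≈ 2475.000.

E[X] = 2475 = 2475.000.


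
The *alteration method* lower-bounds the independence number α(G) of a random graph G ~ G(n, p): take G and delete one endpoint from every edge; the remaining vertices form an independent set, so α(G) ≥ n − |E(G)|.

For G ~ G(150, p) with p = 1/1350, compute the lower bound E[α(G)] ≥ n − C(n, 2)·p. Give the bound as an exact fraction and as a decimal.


E[|E(G)|] = C(150, 2)·p = 11175 · (1/1350) = 149/18.
E[α(G)] ≥ n − E[|E(G)|] = 150 − 149/18 = 2551/18.
Numerically: ≈ 141.7222.
(This is only a lower bound; the true E[α(G)] may be larger.)

E[α(G)] ≥ 2551/18 ≈ 141.7222.


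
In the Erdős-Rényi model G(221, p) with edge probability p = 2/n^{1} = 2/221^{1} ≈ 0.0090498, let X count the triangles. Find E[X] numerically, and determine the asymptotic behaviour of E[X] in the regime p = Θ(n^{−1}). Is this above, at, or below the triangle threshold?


Number of potential triangles: C(221, 3) = 1774630.
Each occurs with probability p³ ≈ (0.0090498)³ ≈ 7.4116204e-07.
By linearity: E[X] = C(221, 3)·p³ ≈ 1774630 · 7.4116204e-07 ≈ 1.31529.
Here α = 1, so p = 2/n is exactly at the triangle threshold p ~ 1/n. Asymptotically E[X] → c³/6 = 2³/6 = 4/3 ≈ 1.33333, a bounded constant. In this regime the triangle count is asymptotically Poisson(c³/6).

E[X] ≈ 1.31529; in regime p = Θ(1/n^{1}) E[X] stays bounded (at the triangle threshold p ~ 1/n).


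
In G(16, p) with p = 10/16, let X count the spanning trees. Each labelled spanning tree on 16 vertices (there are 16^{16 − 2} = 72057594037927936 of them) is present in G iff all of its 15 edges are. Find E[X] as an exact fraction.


K_16 has 16^{16 − 2} = 72057594037927936 labelled spanning trees.
For each such spanning tree H, let X_H = 1 if all 15 edges of H are present in G. Then P[X_H = 1] = p^{15} = (5/8)^{15} = 30517578125/35184372088832.
By linearity of expectation: E[X] = Σ_H E[X_H] = 72057594037927936 · p^{15} = 72057594037927936 · 30517578125/35184372088832 = 62500000000000.
Numerically: E[X] ≈ 6.25e+13.

E[X] = 72057594037927936 · (5/8)^{15} = 62500000000000 ≈ 6.25e+13.


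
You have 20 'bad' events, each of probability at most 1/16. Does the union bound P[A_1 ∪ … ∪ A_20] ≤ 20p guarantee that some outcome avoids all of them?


Union bound: P[∪_{i=1}^{20} A_i] ≤ Σ_i P[A_i] ≤ 20·p = 20·(1/16) = 5/4.
Numerically: 5/4 ≈ 1.2500.
Is 5/4 < 1? NO.
Since the bound 5/4 is ≥ 1, the union bound is uninformative here; it does NOT by itself certify existence.

20·p = 5/4 ≈ 1.2500; existence NOT certified by the union bound.


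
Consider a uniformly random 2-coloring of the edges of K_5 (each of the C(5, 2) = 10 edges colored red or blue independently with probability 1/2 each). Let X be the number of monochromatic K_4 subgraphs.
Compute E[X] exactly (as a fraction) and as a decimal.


Let X = Σ_S X_S over the C(5, 4) = 5 subsets S of size 4, where X_S = 1 if the K_4 on S is monochromatic.
For a fixed S, the K_4 on S has C(4, 2) = 6 edges. P[all 6 edges red] = (1/2)^6, and likewise for blue, so P[monochromatic] = 2·(1/2)^6 = 2^{1 − 6} = 1/32.
Summing: E[X] = C(5, 4) · 2^{1 − 6} = 5 · 1/32 = 5/32.
Numerically: E[X] ≈ 0.156250.

E[X] = C(5,4)·2^(1−C(4,2)) = 5/32 ≈ 0.156250.


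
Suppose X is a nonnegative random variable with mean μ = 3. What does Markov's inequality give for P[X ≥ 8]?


μ = E[X] = 3, a = 8.
Markov: P[X ≥ 8] ≤ μ/a = (3)/8 = 3/8.
Numerically: ≈ 0.37500.
(Since a = 8 > μ = 3.00000, the bound 3/8 is < 1 and informative.)

P[X ≥ 8] ≤ 3/8 ≈ 0.37500.


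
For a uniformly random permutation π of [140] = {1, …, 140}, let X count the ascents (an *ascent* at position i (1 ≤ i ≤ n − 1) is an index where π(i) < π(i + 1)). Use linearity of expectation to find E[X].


Write X = Σ X_I over i = 1, …, 139, with X_I the indicator of one ascent.
There are 139 indicators.
For each fixed i, the pair (π(i), π(i+1)) is a uniformly random ordered pair of distinct values from {1, …, 140}; by symmetry P[π(i) < π(i+1)] = 1/2.
By linearity: E[X] = 139 · (1/2) = (140 − 1) · (1/2) = 139/2 ≈ 69.500.

E[X] = 139/2 = 69.500.


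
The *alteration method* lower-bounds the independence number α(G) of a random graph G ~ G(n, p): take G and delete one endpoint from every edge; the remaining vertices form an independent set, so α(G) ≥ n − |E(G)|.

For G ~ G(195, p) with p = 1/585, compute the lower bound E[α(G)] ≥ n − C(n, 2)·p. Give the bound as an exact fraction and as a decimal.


E[|E(G)|] = C(195, 2)·p = 18915 · (1/585) = 97/3.
E[α(G)] ≥ n − E[|E(G)|] = 195 − 97/3 = 488/3.
Numerically: ≈ 162.667.
(This is only a lower bound; the true E[α(G)] may be larger.)

E[α(G)] ≥ 488/3 ≈ 162.667.


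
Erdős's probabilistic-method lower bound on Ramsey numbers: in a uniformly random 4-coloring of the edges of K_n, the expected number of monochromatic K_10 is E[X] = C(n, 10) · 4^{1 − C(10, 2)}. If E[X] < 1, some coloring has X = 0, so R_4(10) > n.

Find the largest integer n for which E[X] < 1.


We need C(n, 10) · 4^{1 − 45} < 1, i.e. C(n, 10) < 4^{45 − 1} = 309485009821345068724781056.
Check values of n near the boundary:
  n = 2021: C(2021, 10) = 306347841644770462864800616; 306347841644770462864800616 < 309485009821345068724781056? YES
  n = 2022: C(2022, 10) = 307870445231474093395937796; 307870445231474093395937796 < 309485009821345068724781056? YES
  n = 2023: C(2023, 10) = 309399856285778485315440716; 309399856285778485315440716 < 309485009821345068724781056? YES
  n = 2024: C(2024, 10) = 310936101848269937576192656; 310936101848269937576192656 < 309485009821345068724781056? NO
The largest n with C(n, 10) < 309485009821345068724781056 is n = 2023 (where E[X] = 77349964071444621328860179/77371252455336267181195264 ≈ 0.9997249). Hence R_4(10) > 2023, i.e. R_4(10) ≥ 2024.

Largest n = 2023; hence R_4(10) > 2023.


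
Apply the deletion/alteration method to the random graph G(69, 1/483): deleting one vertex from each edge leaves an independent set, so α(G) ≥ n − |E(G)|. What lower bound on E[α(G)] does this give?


E[|E(G)|] = C(69, 2)·p = 2346 · (1/483) = 34/7.
E[α(G)] ≥ n − E[|E(G)|] = 69 − 34/7 = 449/7.
Numerically: ≈ 64.143.
(This is only a lower bound; the true E[α(G)] may be larger.)

E[α(G)] ≥ 449/7 ≈ 64.143.


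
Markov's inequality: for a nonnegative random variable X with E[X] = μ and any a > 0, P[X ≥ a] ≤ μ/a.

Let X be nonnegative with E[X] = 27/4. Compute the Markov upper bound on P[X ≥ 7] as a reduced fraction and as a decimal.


μ = E[X] = 27/4, a = 7.
Markov: P[X ≥ 7] ≤ μ/a = (27/4)/7 = 27/28.
Numerically: ≈ 0.96429.
(Since a = 7 > μ = 6.75000, the bound 27/28 is < 1 and informative.)

P[X ≥ 7] ≤ 27/28 ≈ 0.96429.


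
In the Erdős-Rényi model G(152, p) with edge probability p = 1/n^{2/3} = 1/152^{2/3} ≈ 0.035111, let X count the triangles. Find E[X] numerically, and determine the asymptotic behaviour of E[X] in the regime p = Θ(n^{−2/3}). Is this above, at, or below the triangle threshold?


Number of potential triangles: C(152, 3) = 573800.
Each occurs with probability p³ ≈ (0.035111)³ ≈ 4.3282548e-05.
By linearity: E[X] = C(152, 3)·p³ ≈ 573800 · 4.3282548e-05 ≈ 24.83553.
Since α = 2/3 < 1, p = c/n^{2/3} ≫ 1/n is above the triangle threshold p ~ 1/n. Asymptotically E[X] ~ (c³/6)·n^{3(1−α)} = (1³/6)·n^{1} → ∞; triangles are abundant w.h.p.

E[X] ≈ 24.83553; in regime p = Θ(1/n^{2/3}) E[X] diverges (above the triangle threshold p ~ 1/n).


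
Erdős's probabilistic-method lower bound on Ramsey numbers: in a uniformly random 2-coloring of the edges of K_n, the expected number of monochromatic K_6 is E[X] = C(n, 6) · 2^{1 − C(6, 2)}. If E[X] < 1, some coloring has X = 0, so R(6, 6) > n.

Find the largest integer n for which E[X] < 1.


We need C(n, 6) · 2^{1 − 15} < 1, i.e. C(n, 6) < 2^{15 − 1} = 16384.
Check values of n near the boundary:
  n = 15: C(15, 6) = 5005; 5005 < 16384? YES
  n = 16: C(16, 6) = 8008; 8008 < 16384? YES
  n = 17: C(17, 6) = 12376; 12376 < 16384? YES
  n = 18: C(18, 6) = 18564; 18564 < 16384? NO
  n = 19: C(19, 6) = 27132; 27132 < 16384? NO
The largest n with C(n, 6) < 16384 is n = 17 (where E[X] = 1547/2048 ≈ 0.755). Hence R(6, 6) > 17, i.e. R(6, 6) ≥ 18.

Largest n = 17; hence R(6, 6) > 17.


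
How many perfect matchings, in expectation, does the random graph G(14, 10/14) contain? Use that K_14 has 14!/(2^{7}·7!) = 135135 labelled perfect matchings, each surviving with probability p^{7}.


K_14 has 14!/(2^{7}·7!) = 135135 labelled perfect matchings.
For each such perfect matching H, let X_H = 1 if all 7 edges of H are present in G. Then P[X_H = 1] = p^{7} = (5/7)^{7} = 78125/823543.
By linearity: E[X] = Σ_H E[X_H] = 135135 · p^{7} = 135135 · 78125/823543 = 1508203125/117649.
Numerically: E[X] ≈ 1.282e+04.

E[X] = 135135 · (5/7)^{7} = 1508203125/117649 ≈ 1.282e+04.


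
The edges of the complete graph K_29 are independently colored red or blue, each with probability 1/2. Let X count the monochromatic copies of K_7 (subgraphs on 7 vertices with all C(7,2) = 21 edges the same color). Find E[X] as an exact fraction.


Let X = Σ_S X_S over the C(29, 7) = 1560780 subsets S of size 7, where X_S = 1 if the K_7 on S is monochromatic.
For a fixed S, the K_7 on S has C(7, 2) = 21 edges. P[all 21 edges red] = (1/2)^21, and likewise for blue, so P[monochromatic] = 2·(1/2)^21 = 2^{1 − 21} = 1/1048576.
Summing: E[X] = C(29, 7) · 2^{1 − 21} = 1560780 · 1/1048576 = 390195/262144.
Numerically: E[X] ≈ 1.488476.

E[X] = C(29,7)·2^(1−C(7,2)) = 390195/262144 ≈ 1.488476.


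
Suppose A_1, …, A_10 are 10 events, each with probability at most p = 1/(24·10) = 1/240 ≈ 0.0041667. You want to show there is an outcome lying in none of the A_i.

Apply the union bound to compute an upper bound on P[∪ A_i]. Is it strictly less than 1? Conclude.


Union bound: P[∪_{i=1}^{10} A_i] ≤ Σ_i P[A_i] ≤ 10·p = 10·(1/240) = 1/24.
Numerically: 1/24 ≈ 0.0416667.
Is 1/24 < 1? YES.
Since P[∪ A_i] ≤ 1/24 < 1, the complement has P[∩ A_i^c] ≥ 1 − 1/24 = 23/24 > 0, so some outcome avoids every A_i.

10·p = 1/24 ≈ 0.0416667; existence CERTIFIED by the union bound.


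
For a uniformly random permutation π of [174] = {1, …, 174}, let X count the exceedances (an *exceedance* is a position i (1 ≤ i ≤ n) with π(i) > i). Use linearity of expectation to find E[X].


Write X = Σ_{i=1}^{174} X_i, where X_i = 1_{π(i) > i}.
For each fixed i, π(i) is uniform over {1, …, 174} (marginal of a uniform permutation), so P[π(i) > i] = (n − i)/n. Summing: Σ_{i=1}^{174} (n − i)/n = (0 + 1 + … + 173)/174 = 174(174 − 1)/(2·174) = (174 − 1)/2.
Hence E[X] = Σ_{i=1}^{174} (174 − i)/174 = 173/2 ≈ 86.5000.

E[X] = 173/2 = 86.5000.


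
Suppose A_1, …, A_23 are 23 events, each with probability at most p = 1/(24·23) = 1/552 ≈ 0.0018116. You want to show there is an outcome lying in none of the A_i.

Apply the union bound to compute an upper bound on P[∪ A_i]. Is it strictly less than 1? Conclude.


Union bound: P[∪_{i=1}^{23} A_i] ≤ Σ_i P[A_i] ≤ 23·p = 23·(1/552) = 1/24.
Numerically: 1/24 ≈ 0.0416667.
Is 1/24 < 1? YES.
Since P[∪ A_i] ≤ 1/24 < 1, the complement has P[∩ A_i^c] ≥ 1 − 1/24 = 23/24 > 0, so some outcome avoids every A_i.

23·p = 1/24 ≈ 0.0416667; existence CERTIFIED by the union bound.


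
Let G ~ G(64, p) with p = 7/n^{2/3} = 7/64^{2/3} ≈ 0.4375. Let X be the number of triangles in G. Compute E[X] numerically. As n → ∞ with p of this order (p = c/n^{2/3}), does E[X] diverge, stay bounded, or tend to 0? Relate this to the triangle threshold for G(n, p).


Number of potential triangles: C(64, 3) = 41664.
Each occurs with probability p³ ≈ (0.4375)³ ≈ 8.37402344e-02.
By linearity: E[X] = C(64, 3)·p³ ≈ 41664 · 8.37402344e-02 ≈ 3488.953125.
Since α = 2/3 < 1, p = c/n^{2/3} ≫ 1/n is above the triangle threshold p ~ 1/n. Asymptotically E[X] ~ (c³/6)·n^{3(1−α)} = (7³/6)·n^{1} → ∞; triangles are abundant w.h.p.

E[X] ≈ 3488.953125; in regime p = Θ(1/n^{2/3}) E[X] diverges (above the triangle threshold p ~ 1/n).


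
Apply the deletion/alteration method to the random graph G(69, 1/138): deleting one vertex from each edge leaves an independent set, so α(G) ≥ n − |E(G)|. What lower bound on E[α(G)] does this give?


E[|E(G)|] = C(69, 2)·p = 2346 · (1/138) = 17.
E[α(G)] ≥ n − E[|E(G)|] = 69 − 17 = 52.
Numerically: ≈ 52.000000.
(This is only a lower bound; the true E[α(G)] may be larger.)

E[α(G)] ≥ 52 ≈ 52.000000.


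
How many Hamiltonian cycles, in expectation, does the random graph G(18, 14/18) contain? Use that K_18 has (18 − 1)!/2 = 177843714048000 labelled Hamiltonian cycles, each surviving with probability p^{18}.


K_18 has (18 − 1)!/2 = 177843714048000 labelled Hamiltonian cycles.
For each such Hamiltonian cycle H, let X_H = 1 if all 18 edges of H are present in G. Then P[X_H = 1] = p^{18} = (7/9)^{18} = 1628413597910449/150094635296999121.
By linearity of expectation: E[X] = Σ_H E[X_H] = 177843714048000 · p^{18} = 177843714048000 · 1628413597910449/150094635296999121 = 397260798708725298034688000/205891132094649.
Numerically: E[X] ≈ 1.93e+12.

E[X] = 177843714048000 · (7/9)^{18} = 397260798708725298034688000/205891132094649 ≈ 1.93e+12.


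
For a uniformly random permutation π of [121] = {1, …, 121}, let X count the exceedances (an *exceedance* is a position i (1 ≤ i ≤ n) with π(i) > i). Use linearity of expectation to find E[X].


Write X = Σ_{i=1}^{121} X_i, where X_i = 1_{π(i) > i}.
For each fixed i, π(i) is uniform over {1, …, 121} (marginal of a uniform permutation), so P[π(i) > i] = (n − i)/n. Summing: Σ_{i=1}^{121} (n − i)/n = (0 + 1 + … + 120)/121 = 121(121 − 1)/(2·121) = (121 − 1)/2.
Hence E[X] = Σ_{i=1}^{121} (121 − i)/121 = 60 ≈ 60.00000.

E[X] = 60 = 60.00000.


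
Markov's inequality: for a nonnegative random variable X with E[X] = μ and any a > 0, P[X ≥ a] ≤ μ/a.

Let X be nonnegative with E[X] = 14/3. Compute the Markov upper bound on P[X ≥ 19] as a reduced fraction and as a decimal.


μ = E[X] = 14/3, a = 19.
Markov: P[X ≥ 19] ≤ μ/a = (14/3)/19 = 14/57.
Numerically: ≈ 0.2456.
(Since a = 19 > μ = 4.6667, the bound 14/57 is < 1 and informative.)

P[X ≥ 19] ≤ 14/57 ≈ 0.2456.


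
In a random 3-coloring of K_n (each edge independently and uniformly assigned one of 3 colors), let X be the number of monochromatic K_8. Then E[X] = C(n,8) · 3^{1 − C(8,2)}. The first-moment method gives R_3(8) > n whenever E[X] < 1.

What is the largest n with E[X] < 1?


We need C(n, 8) · 3^{1 − 28} < 1, i.e. C(n, 8) < 3^{28 − 1} = 7625597484987.
Check values of n near the boundary:
  n = 153: C(153, 8) = 6183023199255; 6183023199255 < 7625597484987? YES
  n = 154: C(154, 8) = 6521818990995; 6521818990995 < 7625597484987? YES
  n = 155: C(155, 8) = 6876747915675; 6876747915675 < 7625597484987? YES
  n = 156: C(156, 8) = 7248464019225; 7248464019225 < 7625597484987? YES
  n = 157: C(157, 8) = 7637643295425; 7637643295425 < 7625597484987? NO
The largest n with C(n, 8) < 7625597484987 is n = 156 (where E[X] = 805384891025/847288609443 ≈ 0.951). Hence R_3(8) > 156, i.e. R_3(8) ≥ 157.

Largest n = 156; hence R_3(8) > 156.


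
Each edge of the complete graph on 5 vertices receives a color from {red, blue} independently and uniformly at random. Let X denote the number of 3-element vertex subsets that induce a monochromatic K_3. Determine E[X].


Let X = Σ_S X_S over the C(5, 3) = 10 subsets S of size 3, where X_S = 1 if the K_3 on S is monochromatic.
For a fixed S, the K_3 on S has C(3, 2) = 3 edges. P[all 3 edges red] = (1/2)^3, and likewise for blue, so P[monochromatic] = 2·(1/2)^3 = 2^{1 − 3} = 1/4.
By linearity: E[X] = C(5, 3) · 2^{1 − 3} = 10 · 1/4 = 5/2.
Numerically: E[X] ≈ 2.50000.

E[X] = C(5,3)·2^(1−C(3,2)) = 5/2 ≈ 2.50000.


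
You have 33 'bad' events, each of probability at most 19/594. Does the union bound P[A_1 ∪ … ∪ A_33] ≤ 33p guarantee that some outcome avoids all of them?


Union bound: P[∪_{i=1}^{33} A_i] ≤ Σ_i P[A_i] ≤ 33·p = 33·(19/594) = 19/18.
Numerically: 19/18 ≈ 1.0555556.
Is 19/18 < 1? NO.
Since the bound 19/18 is ≥ 1, the union bound is uninformative here; it does NOT by itself certify existence.

33·p = 19/18 ≈ 1.0555556; existence NOT certified by the union bound.


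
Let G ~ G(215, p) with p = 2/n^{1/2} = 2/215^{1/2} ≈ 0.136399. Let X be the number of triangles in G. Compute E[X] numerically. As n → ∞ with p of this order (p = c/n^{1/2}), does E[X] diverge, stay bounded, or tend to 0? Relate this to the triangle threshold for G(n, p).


Number of potential triangles: C(215, 3) = 1633355.
Each occurs with probability p³ ≈ (0.136399)³ ≈ 2.53765336e-03.
By linearity: E[X] = C(215, 3)·p³ ≈ 1633355 · 2.53765336e-03 ≈ 4144.888798.
Since α = 1/2 < 1, p = c/n^{1/2} ≫ 1/n is above the triangle threshold p ~ 1/n. Asymptotically E[X] ~ (c³/6)·n^{3(1−α)} = (2³/6)·n^{1.5} → ∞; triangles are abundant w.h.p.

E[X] ≈ 4144.888798; in regime p = Θ(1/n^{1/2}) E[X] diverges (above the triangle threshold p ~ 1/n).


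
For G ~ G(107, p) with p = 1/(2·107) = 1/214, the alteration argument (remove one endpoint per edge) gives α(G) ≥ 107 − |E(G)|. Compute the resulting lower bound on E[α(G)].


E[|E(G)|] = C(107, 2)·p = 5671 · (1/214) = 53/2.
E[α(G)] ≥ n − E[|E(G)|] = 107 − 53/2 = 161/2.
Numerically: ≈ 80.50000.
(This is only a lower bound; the true E[α(G)] may be larger.)

E[α(G)] ≥ 161/2 ≈ 80.50000.


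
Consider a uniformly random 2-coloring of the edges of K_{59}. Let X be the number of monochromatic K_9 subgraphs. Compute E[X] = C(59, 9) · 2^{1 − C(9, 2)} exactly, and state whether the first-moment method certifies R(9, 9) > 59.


E[X] = C(59, 9) · 2^{1 − 36} = 12565671261 · 2^{−35} = 12565671261/34359738368.
As a reduced fraction: E[X] = 12565671261/34359738368 ≈ 0.36571.
Is E[X] < 1? YES.
Since E[X] < 1, there exists a 2-coloring of K_{59} with no monochromatic K_9; hence R(9, 9) > 59.

E[X] = 12565671261/34359738368 ≈ 0.36571; E[X] < 1, so R(9, 9) > 59.


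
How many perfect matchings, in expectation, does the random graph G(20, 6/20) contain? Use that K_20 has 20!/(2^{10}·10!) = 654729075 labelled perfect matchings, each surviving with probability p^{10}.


K_20 has 20!/(2^{10}·10!) = 654729075 labelled perfect matchings.
For each such perfect matching H, let X_H = 1 if all 10 edges of H are present in G. Then P[X_H = 1] = p^{10} = (3/10)^{10} = 59049/10000000000.
Summing the indicators: E[X] = Σ_H E[X_H] = 654729075 · p^{10} = 654729075 · 59049/10000000000 = 1546443885987/400000000.
Numerically: E[X] ≈ 3866.1.

E[X] = 654729075 · (3/10)^{10} = 1546443885987/400000000 ≈ 3866.1.


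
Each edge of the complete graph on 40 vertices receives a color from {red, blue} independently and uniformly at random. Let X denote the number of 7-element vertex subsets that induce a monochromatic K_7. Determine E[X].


Let X = Σ_S X_S over the C(40, 7) = 18643560 subsets S of size 7, where X_S = 1 if the K_7 on S is monochromatic.
For a fixed S, the K_7 on S has C(7, 2) = 21 edges. P[all 21 edges red] = (1/2)^21, and likewise for blue, so P[monochromatic] = 2·(1/2)^21 = 2^{1 − 21} = 1/1048576.
By linearity: E[X] = C(40, 7) · 2^{1 − 21} = 18643560 · 1/1048576 = 2330445/131072.
Numerically: E[X] ≈ 17.7799.

E[X] = C(40,7)·2^(1−C(7,2)) = 2330445/131072 ≈ 17.7799.


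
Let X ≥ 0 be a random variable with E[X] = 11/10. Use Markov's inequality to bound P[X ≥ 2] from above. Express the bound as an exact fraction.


μ = E[X] = 11/10, a = 2.
Markov: P[X ≥ 2] ≤ μ/a = (11/10)/2 = 11/20.
Numerically: ≈ 0.550.
(Since a = 2 > μ = 1.100, the bound 11/20 is < 1 and informative.)

P[X ≥ 2] ≤ 11/20 ≈ 0.550.


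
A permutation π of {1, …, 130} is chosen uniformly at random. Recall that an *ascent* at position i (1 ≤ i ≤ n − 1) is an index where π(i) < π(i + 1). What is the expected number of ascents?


Write X = Σ X_I over i = 1, …, 129, with X_I the indicator of one ascent.
There are 129 indicators.
For each fixed i, the pair (π(i), π(i+1)) is a uniformly random ordered pair of distinct values from {1, …, 130}; by symmetry P[π(i) < π(i+1)] = 1/2.
By linearity: E[X] = 129 · (1/2) = (130 − 1) · (1/2) = 129/2 ≈ 64.500.

E[X] = 129/2 = 64.500.


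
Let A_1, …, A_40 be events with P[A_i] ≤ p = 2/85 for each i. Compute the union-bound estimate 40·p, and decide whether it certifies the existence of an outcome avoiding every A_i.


Union bound: P[∪_{i=1}^{40} A_i] ≤ Σ_i P[A_i] ≤ 40·p = 40·(2/85) = 16/17.
Numerically: 16/17 ≈ 0.941.
Is 16/17 < 1? YES.
Since P[∪ A_i] ≤ 16/17 < 1, the complement has P[∩ A_i^c] ≥ 1 − 16/17 = 1/17 > 0, so some outcome avoids every A_i.

40·p = 16/17 ≈ 0.941; existence CERTIFIED by the union bound.


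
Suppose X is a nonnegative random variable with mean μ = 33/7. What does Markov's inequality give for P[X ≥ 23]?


μ = E[X] = 33/7, a = 23.
Markov: P[X ≥ 23] ≤ μ/a = (33/7)/23 = 33/161.
Numerically: ≈ 0.204969.
(Since a = 23 > μ = 4.714286, the bound 33/161 is < 1 and informative.)

P[X ≥ 23] ≤ 33/161 ≈ 0.204969.


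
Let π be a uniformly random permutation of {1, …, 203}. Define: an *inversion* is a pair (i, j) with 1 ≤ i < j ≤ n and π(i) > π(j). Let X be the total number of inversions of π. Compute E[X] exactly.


Write X = Σ X_I over the C(203, 2) = 20503 pairs i < j, with X_I the indicator of one inversion.
There are 20503 indicators.
For each fixed pair i < j, the values π(i) and π(j) are two distinct elements of {1, …, 203} in uniformly random order; by symmetry P[π(i) > π(j)] = 1/2.
By linearity: E[X] = 20503 · (1/2) = C(203, 2) · (1/2) = 20503/2 = 20503/2 ≈ 10251.50000.

E[X] = 20503/2 = 10251.50000.


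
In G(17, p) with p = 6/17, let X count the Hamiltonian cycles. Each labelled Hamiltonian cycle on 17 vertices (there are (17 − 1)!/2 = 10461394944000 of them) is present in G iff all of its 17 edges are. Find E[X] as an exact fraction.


K_17 has (17 − 1)!/2 = 10461394944000 labelled Hamiltonian cycles.
For each such Hamiltonian cycle H, let X_H = 1 if all 17 edges of H are present in G. Then P[X_H = 1] = p^{17} = (6/17)^{17} = 16926659444736/827240261886336764177.
By linearity: E[X] = Σ_H E[X_H] = 10461394944000 · p^{17} = 10461394944000 · 16926659444736/827240261886336764177 = 177076469533971037814784000/827240261886336764177.
Numerically: E[X] ≈ 214057.

E[X] = 10461394944000 · (6/17)^{17} = 177076469533971037814784000/827240261886336764177 ≈ 214057.


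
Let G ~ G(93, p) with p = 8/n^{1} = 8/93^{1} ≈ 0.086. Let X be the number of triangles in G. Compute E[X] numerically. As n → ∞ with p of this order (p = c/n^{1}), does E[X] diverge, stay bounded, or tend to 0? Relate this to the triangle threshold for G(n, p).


Number of potential triangles: C(93, 3) = 129766.
Each occurs with probability p³ ≈ (0.086)³ ≈ 6.36533e-04.
By linearity: E[X] = C(93, 3)·p³ ≈ 129766 · 6.36533e-04 ≈ 82.600.
Here α = 1, so p = 8/n is exactly at the triangle threshold p ~ 1/n. Asymptotically E[X] → c³/6 = 8³/6 = 256/3 ≈ 85.333, a bounded constant. In this regime the triangle count is asymptotically Poisson(c³/6).

E[X] ≈ 82.600; in regime p = Θ(1/n^{1}) E[X] stays bounded (at the triangle threshold p ~ 1/n).


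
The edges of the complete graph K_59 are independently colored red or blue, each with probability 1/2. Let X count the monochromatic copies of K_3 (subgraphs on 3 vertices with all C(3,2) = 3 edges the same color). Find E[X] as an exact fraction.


Let X = Σ_S X_S over the C(59, 3) = 32509 subsets S of size 3, where X_S = 1 if the K_3 on S is monochromatic.
For a fixed S, the K_3 on S has C(3, 2) = 3 edges. P[all 3 edges red] = (1/2)^3, and likewise for blue, so P[monochromatic] = 2·(1/2)^3 = 2^{1 − 3} = 1/4.
By linearity of expectation: E[X] = C(59, 3) · 2^{1 − 3} = 32509 · 1/4 = 32509/4.
Numerically: E[X] ≈ 8127.25000.

E[X] = C(59,3)·2^(1−C(3,2)) = 32509/4 ≈ 8127.25000.


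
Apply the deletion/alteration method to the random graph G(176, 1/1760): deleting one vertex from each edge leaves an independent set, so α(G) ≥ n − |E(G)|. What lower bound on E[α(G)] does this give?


E[|E(G)|] = C(176, 2)·p = 15400 · (1/1760) = 35/4.
E[α(G)] ≥ n − E[|E(G)|] = 176 − 35/4 = 669/4.
Numerically: ≈ 167.250.
(This is only a lower bound; the true E[α(G)] may be larger.)

E[α(G)] ≥ 669/4 ≈ 167.250.


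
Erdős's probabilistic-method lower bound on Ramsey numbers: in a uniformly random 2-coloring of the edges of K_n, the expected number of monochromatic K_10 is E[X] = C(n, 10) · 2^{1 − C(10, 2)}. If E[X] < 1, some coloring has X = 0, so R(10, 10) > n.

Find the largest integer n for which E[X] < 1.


We need C(n, 10) · 2^{1 − 45} < 1, i.e. C(n, 10) < 2^{45 − 1} = 17592186044416.
Check values of n near the boundary:
  n = 98: C(98, 10) = 14005614014756; 14005614014756 < 17592186044416? YES
  n = 99: C(99, 10) = 15579278510796; 15579278510796 < 17592186044416? YES
  n = 100: C(100, 10) = 17310309456440; 17310309456440 < 17592186044416? YES
  n = 101: C(101, 10) = 19212541264840; 19212541264840 < 17592186044416? NO
  n = 102: C(102, 10) = 21300860967540; 21300860967540 < 17592186044416? NO
  n = 103: C(103, 10) = 23591276125340; 23591276125340 < 17592186044416? NO
The largest n with C(n, 10) < 17592186044416 is n = 100 (where E[X] = 2163788682055/2199023255552 ≈ 0.984). Hence R(10, 10) > 100, i.e. R(10, 10) ≥ 101.

Largest n = 100; hence R(10, 10) > 100.


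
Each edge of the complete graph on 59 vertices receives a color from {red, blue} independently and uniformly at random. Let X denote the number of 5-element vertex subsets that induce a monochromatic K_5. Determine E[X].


Let X = Σ_S X_S over the C(59, 5) = 5006386 subsets S of size 5, where X_S = 1 if the K_5 on S is monochromatic.
For a fixed S, the K_5 on S has C(5, 2) = 10 edges. P[all 10 edges red] = (1/2)^10, and likewise for blue, so P[monochromatic] = 2·(1/2)^10 = 2^{1 − 10} = 1/512.
By linearity: E[X] = C(59, 5) · 2^{1 − 10} = 5006386 · 1/512 = 2503193/256.
Numerically: E[X] ≈ 9778.09766.

E[X] = C(59,5)·2^(1−C(5,2)) = 2503193/256 ≈ 9778.09766.


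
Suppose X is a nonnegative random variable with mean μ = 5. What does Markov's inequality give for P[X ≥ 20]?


μ = E[X] = 5, a = 20.
Markov: P[X ≥ 20] ≤ μ/a = (5)/20 = 1/4.
Numerically: ≈ 0.250.
(Since a = 20 > μ = 5.000, the bound 1/4 is < 1 and informative.)

P[X ≥ 20] ≤ 1/4 ≈ 0.250.


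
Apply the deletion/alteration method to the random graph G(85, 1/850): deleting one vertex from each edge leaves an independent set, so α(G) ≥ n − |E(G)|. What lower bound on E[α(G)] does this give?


E[|E(G)|] = C(85, 2)·p = 3570 · (1/850) = 21/5.
E[α(G)] ≥ n − E[|E(G)|] = 85 − 21/5 = 404/5.
Numerically: ≈ 80.800000.
(This is only a lower bound; the true E[α(G)] may be larger.)

E[α(G)] ≥ 404/5 ≈ 80.800000.


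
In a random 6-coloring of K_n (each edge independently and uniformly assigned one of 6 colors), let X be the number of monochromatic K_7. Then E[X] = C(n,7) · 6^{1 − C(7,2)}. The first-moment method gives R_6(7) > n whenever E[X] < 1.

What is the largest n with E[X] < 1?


We need C(n, 7) · 6^{1 − 21} < 1, i.e. C(n, 7) < 6^{21 − 1} = 3656158440062976.
Check values of n near the boundary:
  n = 563: C(563, 7) = 3426622515769596; 3426622515769596 < 3656158440062976? YES
  n = 564: C(564, 7) = 3469685994423792; 3469685994423792 < 3656158440062976? YES
  n = 565: C(565, 7) = 3513212521235560; 3513212521235560 < 3656158440062976? YES
  n = 566: C(566, 7) = 3557206237959440; 3557206237959440 < 3656158440062976? YES
  n = 567: C(567, 7) = 3601671315933933; 3601671315933933 < 3656158440062976? YES
  n = 568: C(568, 7) = 3646611956239704; 3646611956239704 < 3656158440062976? YES
  n = 569: C(569, 7) = 3692032389858348; 3692032389858348 < 3656158440062976? NO
  n = 570: C(570, 7) = 3737936877831720; 3737936877831720 < 3656158440062976? NO
The largest n with C(n, 7) < 3656158440062976 is n = 568 (where E[X] = 16882462760369/16926659444736 ≈ 0.9974). Hence R_6(7) > 568, i.e. R_6(7) ≥ 569.

Largest n = 568; hence R_6(7) > 568.


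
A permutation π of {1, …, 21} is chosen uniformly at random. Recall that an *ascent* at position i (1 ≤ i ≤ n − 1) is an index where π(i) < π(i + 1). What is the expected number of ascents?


Write X = Σ X_I over i = 1, …, 20, with X_I the indicator of one ascent.
There are 20 indicators.
For each fixed i, the pair (π(i), π(i+1)) is a uniformly random ordered pair of distinct values from {1, …, 21}; by symmetry P[π(i) < π(i+1)] = 1/2.
By linearity: E[X] = 20 · (1/2) = (21 − 1) · (1/2) = 10 ≈ 10.00000.

E[X] = 10 = 10.00000.


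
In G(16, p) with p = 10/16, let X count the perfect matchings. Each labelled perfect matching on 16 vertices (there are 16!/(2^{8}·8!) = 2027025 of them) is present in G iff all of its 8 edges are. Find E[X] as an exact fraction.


K_16 has 16!/(2^{8}·8!) = 2027025 labelled perfect matchings.
For each such perfect matching H, let X_H = 1 if all 8 edges of H are present in G. Then P[X_H = 1] = p^{8} = (5/8)^{8} = 390625/16777216.
By linearity: E[X] = Σ_H E[X_H] = 2027025 · p^{8} = 2027025 · 390625/16777216 = 791806640625/16777216.
Numerically: E[X] ≈ 4.72e+04.

E[X] = 2027025 · (5/8)^{8} = 791806640625/16777216 ≈ 4.72e+04.


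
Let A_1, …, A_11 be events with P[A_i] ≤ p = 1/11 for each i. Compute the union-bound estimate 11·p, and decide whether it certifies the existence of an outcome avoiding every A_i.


Union bound: P[∪_{i=1}^{11} A_i] ≤ Σ_i P[A_i] ≤ 11·p = 11·(1/11) = 1.
Numerically: 1 ≈ 1.000000.
Is 1 < 1? NO.
Since the bound 1 is ≥ 1, the union bound is uninformative here; it does NOT by itself certify existence.

11·p = 1 ≈ 1.000000; existence NOT certified by the union bound.


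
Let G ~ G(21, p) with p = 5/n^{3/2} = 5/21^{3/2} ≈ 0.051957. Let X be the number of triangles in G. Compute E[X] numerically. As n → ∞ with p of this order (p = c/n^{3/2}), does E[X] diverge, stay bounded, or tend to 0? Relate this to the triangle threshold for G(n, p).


Number of potential triangles: C(21, 3) = 1330.
Each occurs with probability p³ ≈ (0.051957)³ ≈ 1.4025656e-04.
By linearity: E[X] = C(21, 3)·p³ ≈ 1330 · 1.4025656e-04 ≈ 0.18654.
Since α = 3/2 > 1, p = c/n^{3/2} = o(1/n) is below the triangle threshold p ~ 1/n. Asymptotically E[X] ~ (c³/6)·n^{3(1−α)} = (5³/6)·n^{-1.5} → 0, so by Markov's inequality G has no triangles w.h.p.

E[X] ≈ 0.18654; in regime p = Θ(1/n^{3/2}) E[X] tends to 0 (below the triangle threshold p ~ 1/n).


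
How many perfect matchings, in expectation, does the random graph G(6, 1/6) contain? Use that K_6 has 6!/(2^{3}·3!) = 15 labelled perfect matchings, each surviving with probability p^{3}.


K_6 has 6!/(2^{3}·3!) = 15 labelled perfect matchings.
For each such perfect matching H, let X_H = 1 if all 3 edges of H are present in G. Then P[X_H = 1] = p^{3} = (1/6)^{3} = 1/216.
By linearity: E[X] = Σ_H E[X_H] = 15 · p^{3} = 15 · 1/216 = 5/72.
Numerically: E[X] ≈ 0.069444.

E[X] = 15 · (1/6)^{3} = 5/72 ≈ 0.069444.


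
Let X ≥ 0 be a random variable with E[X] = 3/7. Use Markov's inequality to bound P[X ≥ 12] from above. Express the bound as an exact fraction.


μ = E[X] = 3/7, a = 12.
Markov: P[X ≥ 12] ≤ μ/a = (3/7)/12 = 1/28.
Numerically: ≈ 0.036.
(Since a = 12 > μ = 0.429, the bound 1/28 is < 1 and informative.)

P[X ≥ 12] ≤ 1/28 ≈ 0.036.


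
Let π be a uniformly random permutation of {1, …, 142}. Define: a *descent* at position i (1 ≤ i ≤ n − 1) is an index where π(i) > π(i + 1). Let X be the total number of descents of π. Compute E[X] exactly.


Write X = Σ X_I over i = 1, …, 141, with X_I the indicator of one descent.
There are 141 indicators.
For each fixed i, the pair (π(i), π(i+1)) is a uniformly random ordered pair of distinct values from {1, …, 142}; by symmetry P[π(i) > π(i+1)] = 1/2.
By linearity: E[X] = 141 · (1/2) = (142 − 1) · (1/2) = 141/2 ≈ 70.500.

E[X] = 141/2 = 70.500.


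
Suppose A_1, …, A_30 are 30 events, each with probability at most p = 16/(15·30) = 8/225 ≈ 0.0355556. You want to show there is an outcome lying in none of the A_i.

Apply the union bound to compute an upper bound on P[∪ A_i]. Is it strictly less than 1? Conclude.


Union bound: P[∪_{i=1}^{30} A_i] ≤ Σ_i P[A_i] ≤ 30·p = 30·(8/225) = 16/15.
Numerically: 16/15 ≈ 1.0666667.
Is 16/15 < 1? NO.
Since the bound 16/15 is ≥ 1, the union bound is uninformative here; it does NOT by itself certify existence.

30·p = 16/15 ≈ 1.0666667; existence NOT certified by the union bound.


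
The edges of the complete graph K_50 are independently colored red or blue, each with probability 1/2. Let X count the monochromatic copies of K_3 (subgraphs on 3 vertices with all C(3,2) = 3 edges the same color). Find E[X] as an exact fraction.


Let X = Σ_S X_S over the C(50, 3) = 19600 subsets S of size 3, where X_S = 1 if the K_3 on S is monochromatic.
For a fixed S, the K_3 on S has C(3, 2) = 3 edges. P[all 3 edges red] = (1/2)^3, and likewise for blue, so P[monochromatic] = 2·(1/2)^3 = 2^{1 − 3} = 1/4.
By linearity: E[X] = C(50, 3) · 2^{1 − 3} = 19600 · 1/4 = 4900.
Numerically: E[X] ≈ 4900.000.

E[X] = C(50,3)·2^(1−C(3,2)) = 4900 ≈ 4900.000.


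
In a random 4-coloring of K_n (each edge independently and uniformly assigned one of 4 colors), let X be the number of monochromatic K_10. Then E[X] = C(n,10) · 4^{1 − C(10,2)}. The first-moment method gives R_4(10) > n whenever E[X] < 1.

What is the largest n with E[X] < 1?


We need C(n, 10) · 4^{1 − 45} < 1, i.e. C(n, 10) < 4^{45 − 1} = 309485009821345068724781056.
Check values of n near the boundary:
  n = 2017: C(2017, 10) = 300324964434452596180990448; 300324964434452596180990448 < 309485009821345068724781056? YES
  n = 2018: C(2018, 10) = 301820606687612220663963508; 301820606687612220663963508 < 309485009821345068724781056? YES
  n = 2019: C(2019, 10) = 303322949179835278009229628; 303322949179835278009229628 < 309485009821345068724781056? YES
  n = 2020: C(2020, 10) = 304832018578739931133653656; 304832018578739931133653656 < 309485009821345068724781056? YES
  n = 2021: C(2021, 10) = 306347841644770462864800616; 306347841644770462864800616 < 309485009821345068724781056? YES
  n = 2022: C(2022, 10) = 307870445231474093395937796; 307870445231474093395937796 < 309485009821345068724781056? YES
  n = 2023: C(2023, 10) = 309399856285778485315440716; 309399856285778485315440716 < 309485009821345068724781056? YES
  n = 2024: C(2024, 10) = 310936101848269937576192656; 310936101848269937576192656 < 309485009821345068724781056? NO
The largest n with C(n, 10) < 309485009821345068724781056 is n = 2023 (where E[X] = 77349964071444621328860179/77371252455336267181195264 ≈ 0.9997). Hence R_4(10) > 2023, i.e. R_4(10) ≥ 2024.

Largest n = 2023; hence R_4(10) > 2023.


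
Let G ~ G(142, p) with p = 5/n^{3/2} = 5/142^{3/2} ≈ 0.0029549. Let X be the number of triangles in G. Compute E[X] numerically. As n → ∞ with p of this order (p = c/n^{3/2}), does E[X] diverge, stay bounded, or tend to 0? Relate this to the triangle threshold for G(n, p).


Number of potential triangles: C(142, 3) = 467180.
Each occurs with probability p³ ≈ (0.0029549)³ ≈ 2.5799570e-08.
By linearity: E[X] = C(142, 3)·p³ ≈ 467180 · 2.5799570e-08 ≈ 0.01205.
Since α = 3/2 > 1, p = c/n^{3/2} = o(1/n) is below the triangle threshold p ~ 1/n. Asymptotically E[X] ~ (c³/6)·n^{3(1−α)} = (5³/6)·n^{-1.5} → 0, so by Markov's inequality G has no triangles w.h.p.

E[X] ≈ 0.01205; in regime p = Θ(1/n^{3/2}) E[X] tends to 0 (below the triangle threshold p ~ 1/n).


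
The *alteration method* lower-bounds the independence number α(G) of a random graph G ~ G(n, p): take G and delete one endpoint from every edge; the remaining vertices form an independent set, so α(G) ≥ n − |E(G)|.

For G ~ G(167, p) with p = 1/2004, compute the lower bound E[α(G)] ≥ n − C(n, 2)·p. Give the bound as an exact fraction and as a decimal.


E[|E(G)|] = C(167, 2)·p = 13861 · (1/2004) = 83/12.
E[α(G)] ≥ n − E[|E(G)|] = 167 − 83/12 = 1921/12.
Numerically: ≈ 160.0833.
(This is only a lower bound; the true E[α(G)] may be larger.)

E[α(G)] ≥ 1921/12 ≈ 160.0833.


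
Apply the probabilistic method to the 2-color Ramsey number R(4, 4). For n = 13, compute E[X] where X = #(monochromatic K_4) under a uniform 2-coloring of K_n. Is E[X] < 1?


E[X] = C(13, 4) · 2^{1 − 6} = 715 · 2^{−5} = 715/32.
As a reduced fraction: E[X] = 715/32 ≈ 22.34375.
Is E[X] < 1? NO.
Since E[X] ≥ 1, the first-moment bound is inconclusive at n = 13; it does NOT by itself certify R(4, 4) > 13.

E[X] = 715/32 ≈ 22.34375; E[X] ≥ 1; first-moment method inconclusive here.


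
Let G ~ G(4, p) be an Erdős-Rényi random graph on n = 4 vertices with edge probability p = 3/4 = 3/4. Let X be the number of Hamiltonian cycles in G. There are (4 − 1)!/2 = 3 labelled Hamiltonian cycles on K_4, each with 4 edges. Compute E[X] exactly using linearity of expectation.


K_4 has (4 − 1)!/2 = 3 labelled Hamiltonian cycles.
For each such Hamiltonian cycle H, let X_H = 1 if all 4 edges of H are present in G. Then P[X_H = 1] = p^{4} = (3/4)^{4} = 81/256.
By linearity of expectation: E[X] = Σ_H E[X_H] = 3 · p^{4} = 3 · 81/256 = 243/256.
Numerically: E[X] ≈ 0.949.

E[X] = 3 · (3/4)^{4} = 243/256 ≈ 0.949.


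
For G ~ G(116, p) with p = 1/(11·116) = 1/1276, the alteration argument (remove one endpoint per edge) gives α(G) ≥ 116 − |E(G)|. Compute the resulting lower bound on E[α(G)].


E[|E(G)|] = C(116, 2)·p = 6670 · (1/1276) = 115/22.
E[α(G)] ≥ n − E[|E(G)|] = 116 − 115/22 = 2437/22.
Numerically: ≈ 110.773.
(This is only a lower bound; the true E[α(G)] may be larger.)

E[α(G)] ≥ 2437/22 ≈ 110.773.


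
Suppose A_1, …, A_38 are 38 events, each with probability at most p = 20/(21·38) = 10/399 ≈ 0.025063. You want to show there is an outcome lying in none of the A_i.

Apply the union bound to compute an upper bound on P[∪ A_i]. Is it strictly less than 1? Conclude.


Union bound: P[∪_{i=1}^{38} A_i] ≤ Σ_i P[A_i] ≤ 38·p = 38·(10/399) = 20/21.
Numerically: 20/21 ≈ 0.952381.
Is 20/21 < 1? YES.
Since P[∪ A_i] ≤ 20/21 < 1, the complement has P[∩ A_i^c] ≥ 1 − 20/21 = 1/21 > 0, so some outcome avoids every A_i.

38·p = 20/21 ≈ 0.952381; existence CERTIFIED by the union bound.
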